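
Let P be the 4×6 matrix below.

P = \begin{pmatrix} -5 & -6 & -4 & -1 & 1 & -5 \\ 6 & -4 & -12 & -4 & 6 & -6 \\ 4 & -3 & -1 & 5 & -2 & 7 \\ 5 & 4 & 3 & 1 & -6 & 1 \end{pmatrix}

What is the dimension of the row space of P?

4

Row reduce to echelon form.
R2 ← R2 + (6/5)·R1: [0, -56/5, -84/5, -26/5, 36/5, -12]
R3 ← R3 + (4/5)·R1: [0, -39/5, -21/5, 21/5, -6/5, 3]
R4 ← R4 + R1: [0, -2, -1, 0, -5, -4]
R3 ← R3 − (39/56)·R2: [0, 0, 15/2, 219/28, -87/14, 159/14]
R4 ← R4 − (5/28)·R2: [0, 0, 2, 13/14, -44/7, -13/7]
R4 ← R4 − (4/15)·R3: [0, 0, 0, -81/70, -162/35, -171/35]
Echelon form has 4 nonzero rows, so rank(P) = 4.
The row space has dimension equal to the rank: 4.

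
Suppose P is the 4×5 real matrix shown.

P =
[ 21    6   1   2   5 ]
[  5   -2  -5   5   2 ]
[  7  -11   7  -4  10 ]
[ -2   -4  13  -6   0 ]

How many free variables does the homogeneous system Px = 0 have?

Row reduce to echelon form.
R2 ← R2 − (5/21)·R1: [0, -24/7, -110/21, 95/21, 17/21]
R3 ← R3 − (1/3)·R1: [0, -13, 20/3, -14/3, 25/3]
R4 ← R4 + (2/21)·R1: [0, -24/7, 275/21, -122/21, 10/21]
R3 ← R3 − (91/24)·R2: [0, 0, 955/36, -1571/72, 379/72]
R4 ← R4 − R2: [0, 0, 55/3, -31/3, -1/3]
R4 ← R4 − (132/191)·R3: [0, 0, 0, 1813/382, -1517/382]
4 nonzero rows, so rank(P) = 4.
P has 5 columns; by rank–nullity, nullity = 5 − 4 = 1.

1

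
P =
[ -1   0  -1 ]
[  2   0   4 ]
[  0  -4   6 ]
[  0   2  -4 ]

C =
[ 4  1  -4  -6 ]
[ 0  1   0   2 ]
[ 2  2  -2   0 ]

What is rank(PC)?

First compute PC:
[[ -6,  -3,   6,   6],
 [ 16,  10, -16, -12],
 [ 12,   8, -12,  -8],
 [ -8,  -6,   8,   4]]
Now row reduce the product.
R2 ← R2 + (8/3)·R1: [0, 2, 0, 4]
R3 ← R3 + (2)·R1: [0, 2, 0, 4]
R4 ← R4 − (4/3)·R1: [0, -2, 0, -4]
R3 ← R3 − R2: [0, 0, 0, 0]
R4 ← R4 + R2: [0, 0, 0, 0]
2 nonzero rows, so rank(PC) = 2.

2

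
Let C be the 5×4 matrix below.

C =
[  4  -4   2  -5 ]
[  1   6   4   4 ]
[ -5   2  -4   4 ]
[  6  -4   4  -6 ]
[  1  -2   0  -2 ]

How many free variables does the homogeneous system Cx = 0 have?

Row reduce to echelon form.
R2 ← R2 − (1/4)·R1: [0, 7, 7/2, 21/4]
R3 ← R3 + (5/4)·R1: [0, -3, -3/2, -9/4]
R4 ← R4 − (3/2)·R1: [0, 2, 1, 3/2]
R5 ← R5 − (1/4)·R1: [0, -1, -1/2, -3/4]
R3 ← R3 + (3/7)·R2: [0, 0, 0, 0]
R4 ← R4 − (2/7)·R2: [0, 0, 0, 0]
R5 ← R5 + (1/7)·R2: [0, 0, 0, 0]
2 nonzero rows, so rank(C) = 2.
C has 4 columns; by rank–nullity, nullity = 4 − 2 = 2.

2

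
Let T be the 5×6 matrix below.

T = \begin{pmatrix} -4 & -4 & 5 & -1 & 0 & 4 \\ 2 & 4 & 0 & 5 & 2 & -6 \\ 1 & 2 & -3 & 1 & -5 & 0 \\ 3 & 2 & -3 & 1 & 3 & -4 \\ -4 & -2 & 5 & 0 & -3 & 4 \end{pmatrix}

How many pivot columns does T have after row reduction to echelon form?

4

Row reduce to echelon form.
R2 ← R2 + (1/2)·R1: [0, 2, 5/2, 9/2, 2, -4]
R3 ← R3 + (1/4)·R1: [0, 1, -7/4, 3/4, -5, 1]
R4 ← R4 + (3/4)·R1: [0, -1, 3/4, 1/4, 3, -1]
R5 ← R5 − R1: [0, 2, 0, 1, -3, 0]
R3 ← R3 − (1/2)·R2: [0, 0, -3, -3/2, -6, 3]
R4 ← R4 + (1/2)·R2: [0, 0, 2, 5/2, 4, -3]
R5 ← R5 − R2: [0, 0, -5/2, -7/2, -5, 4]
R4 ← R4 + (2/3)·R3: [0, 0, 0, 3/2, 0, -1]
R5 ← R5 − (5/6)·R3: [0, 0, 0, -9/4, 0, 3/2]
R5 ← R5 + (3/2)·R4: [0, 0, 0, 0, 0, 0]
Echelon form has 4 nonzero rows, so rank(T) = 4.
Each nonzero row contributes one pivot column: 4 pivot columns.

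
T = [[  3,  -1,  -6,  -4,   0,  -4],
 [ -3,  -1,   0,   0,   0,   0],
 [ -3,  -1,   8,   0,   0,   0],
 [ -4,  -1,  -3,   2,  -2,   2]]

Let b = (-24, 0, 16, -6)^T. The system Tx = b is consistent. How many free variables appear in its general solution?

2

Row reduce the augmented matrix [T | b].
R2 ← R2 + R1: [0, -2, -6, -4, 0, -4, -24]
R3 ← R3 + R1: [0, -2, 2, -4, 0, -4, -8]
R4 ← R4 + (4/3)·R1: [0, -7/3, -11, -10/3, -2, -10/3, -38]
R3 ← R3 − R2: [0, 0, 8, 0, 0, 0, 16]
R4 ← R4 − (7/6)·R2: [0, 0, -4, 4/3, -2, 4/3, -10]
R4 ← R4 + (1/2)·R3: [0, 0, 0, 4/3, -2, 4/3, -2]
The echelon form has 4 nonzero rows, and every pivot lies in the first 6 columns, so rank(T) = rank([T|b]) = 4.
The system is consistent.
Free variables = (unknowns) − (rank) = 6 − 4 = 2.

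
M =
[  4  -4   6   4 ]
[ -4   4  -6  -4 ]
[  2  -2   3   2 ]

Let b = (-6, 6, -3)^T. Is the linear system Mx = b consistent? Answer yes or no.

yes

Row reduce the augmented matrix [M | b].
R2 ← R2 + R1: [0, 0, 0, 0, 0]
R3 ← R3 − (1/2)·R1: [0, 0, 0, 0, 0]
The echelon form has 1 nonzero rows, and every pivot lies in the first 4 columns, so rank(M) = rank([M|b]) = 1.
The system is consistent.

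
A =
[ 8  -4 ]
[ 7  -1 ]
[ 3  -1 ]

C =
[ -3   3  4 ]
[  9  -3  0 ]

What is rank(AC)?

First compute AC:
[[-60,  36,  32],
 [-30,  24,  28],
 [-18,  12,  12]]
Now row reduce the product.
R2 ← R2 − (1/2)·R1: [0, 6, 12]
R3 ← R3 − (3/10)·R1: [0, 6/5, 12/5]
R3 ← R3 − (1/5)·R2: [0, 0, 0]
2 nonzero rows, so rank(AC) = 2.

2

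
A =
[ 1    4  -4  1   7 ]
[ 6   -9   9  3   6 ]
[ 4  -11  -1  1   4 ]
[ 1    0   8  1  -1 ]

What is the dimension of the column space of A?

Row reduce to echelon form.
R2 ← R2 − (6)·R1: [0, -33, 33, -3, -36]
R3 ← R3 − (4)·R1: [0, -27, 15, -3, -24]
R4 ← R4 − R1: [0, -4, 12, 0, -8]
R3 ← R3 − (9/11)·R2: [0, 0, -12, -6/11, 60/11]
R4 ← R4 − (4/33)·R2: [0, 0, 8, 4/11, -40/11]
R4 ← R4 + (2/3)·R3: [0, 0, 0, 0, 0]
Echelon form has 3 nonzero rows, so rank(A) = 3.
The column space has dimension equal to the rank: 3.

3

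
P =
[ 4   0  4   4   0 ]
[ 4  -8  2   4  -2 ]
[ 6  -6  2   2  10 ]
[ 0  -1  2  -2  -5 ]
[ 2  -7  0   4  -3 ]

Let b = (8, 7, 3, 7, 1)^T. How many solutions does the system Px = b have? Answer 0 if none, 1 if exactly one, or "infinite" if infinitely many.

0

Row reduce the augmented matrix [P | b].
R2 ← R2 − R1: [0, -8, -2, 0, -2, -1]
R3 ← R3 − (3/2)·R1: [0, -6, -4, -4, 10, -9]
R5 ← R5 − (1/2)·R1: [0, -7, -2, 2, -3, -3]
R3 ← R3 − (3/4)·R2: [0, 0, -5/2, -4, 23/2, -33/4]
R4 ← R4 − (1/8)·R2: [0, 0, 9/4, -2, -19/4, 57/8]
R5 ← R5 − (7/8)·R2: [0, 0, -1/4, 2, -5/4, -17/8]
R4 ← R4 + (9/10)·R3: [0, 0, 0, -28/5, 28/5, -3/10]
R5 ← R5 − (1/10)·R3: [0, 0, 0, 12/5, -12/5, -13/10]
R5 ← R5 + (3/7)·R4: [0, 0, 0, 0, 0, -10/7]
The echelon form has 5 nonzero rows; the last pivot sits in the augmented column, so rank(P) = 4 but rank([P|b]) = 5.
Since the ranks differ, the system is inconsistent.
It has no solutions.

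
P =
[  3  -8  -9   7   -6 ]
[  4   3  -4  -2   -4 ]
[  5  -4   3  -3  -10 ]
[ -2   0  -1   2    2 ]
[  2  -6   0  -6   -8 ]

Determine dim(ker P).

Row reduce to echelon form.
R2 ← R2 − (4/3)·R1: [0, 41/3, 8, -34/3, 4]
R3 ← R3 − (5/3)·R1: [0, 28/3, 18, -44/3, 0]
R4 ← R4 + (2/3)·R1: [0, -16/3, -7, 20/3, -2]
R5 ← R5 − (2/3)·R1: [0, -2/3, 6, -32/3, -4]
R3 ← R3 − (28/41)·R2: [0, 0, 514/41, -284/41, -112/41]
R4 ← R4 + (16/41)·R2: [0, 0, -159/41, 92/41, -18/41]
R5 ← R5 + (2/41)·R2: [0, 0, 262/41, -460/41, -156/41]
R4 ← R4 + (159/514)·R3: [0, 0, 0, 26/257, -330/257]
R5 ← R5 − (131/257)·R3: [0, 0, 0, -1976/257, -620/257]
R5 ← R5 + (76)·R4: [0, 0, 0, 0, -100]
5 nonzero rows, so rank(P) = 5.
P has 5 columns; by rank–nullity, nullity = 5 − 5 = 0.

0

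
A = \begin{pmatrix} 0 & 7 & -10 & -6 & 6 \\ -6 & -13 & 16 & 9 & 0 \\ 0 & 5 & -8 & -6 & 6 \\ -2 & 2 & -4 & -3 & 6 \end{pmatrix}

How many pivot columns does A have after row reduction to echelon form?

3

Row reduce to echelon form.
Swap R1 ↔ R2
R4 ← R4 − (1/3)·R1: [0, 19/3, -28/3, -6, 6]
R3 ← R3 − (5/7)·R2: [0, 0, -6/7, -12/7, 12/7]
R4 ← R4 − (19/21)·R2: [0, 0, -2/7, -4/7, 4/7]
R4 ← R4 − (1/3)·R3: [0, 0, 0, 0, 0]
Echelon form has 3 nonzero rows, so rank(A) = 3.
Each nonzero row contributes one pivot column: 3 pivot columns.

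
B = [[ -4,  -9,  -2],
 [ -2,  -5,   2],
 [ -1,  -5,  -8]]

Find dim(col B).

Row reduce to echelon form.
R2 ← R2 − (1/2)·R1: [0, -1/2, 3]
R3 ← R3 − (1/4)·R1: [0, -11/4, -15/2]
R3 ← R3 − (11/2)·R2: [0, 0, -24]
Echelon form has 3 nonzero rows, so rank(B) = 3.
The column space has dimension equal to the rank: 3.

3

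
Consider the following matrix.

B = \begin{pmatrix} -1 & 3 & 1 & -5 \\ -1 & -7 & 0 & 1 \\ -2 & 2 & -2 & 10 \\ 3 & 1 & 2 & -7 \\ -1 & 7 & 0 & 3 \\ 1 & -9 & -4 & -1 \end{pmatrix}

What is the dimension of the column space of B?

4

Row reduce to echelon form.
R2 ← R2 − R1: [0, -10, -1, 6]
R3 ← R3 − (2)·R1: [0, -4, -4, 20]
R4 ← R4 + (3)·R1: [0, 10, 5, -22]
R5 ← R5 − R1: [0, 4, -1, 8]
R6 ← R6 + R1: [0, -6, -3, -6]
R3 ← R3 − (2/5)·R2: [0, 0, -18/5, 88/5]
R4 ← R4 + R2: [0, 0, 4, -16]
R5 ← R5 + (2/5)·R2: [0, 0, -7/5, 52/5]
R6 ← R6 − (3/5)·R2: [0, 0, -12/5, -48/5]
R4 ← R4 + (10/9)·R3: [0, 0, 0, 32/9]
R5 ← R5 − (7/18)·R3: [0, 0, 0, 32/9]
R6 ← R6 − (2/3)·R3: [0, 0, 0, -64/3]
R5 ← R5 − R4: [0, 0, 0, 0]
R6 ← R6 + (6)·R4: [0, 0, 0, 0]
Echelon form has 4 nonzero rows, so rank(B) = 4.
The column space has dimension equal to the rank: 4.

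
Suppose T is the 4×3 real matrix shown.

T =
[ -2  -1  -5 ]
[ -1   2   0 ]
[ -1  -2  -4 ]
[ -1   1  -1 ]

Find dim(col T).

Row reduce to echelon form.
R2 ← R2 − (1/2)·R1: [0, 5/2, 5/2]
R3 ← R3 − (1/2)·R1: [0, -3/2, -3/2]
R4 ← R4 − (1/2)·R1: [0, 3/2, 3/2]
R3 ← R3 + (3/5)·R2: [0, 0, 0]
R4 ← R4 − (3/5)·R2: [0, 0, 0]
Echelon form has 2 nonzero rows, so rank(T) = 2.
The column space has dimension equal to the rank: 2.

2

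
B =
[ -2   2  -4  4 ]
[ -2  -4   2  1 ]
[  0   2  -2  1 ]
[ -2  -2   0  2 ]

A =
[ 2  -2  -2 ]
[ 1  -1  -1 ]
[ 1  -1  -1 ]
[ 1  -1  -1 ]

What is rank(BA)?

First compute BA:
[[ -2,   2,   2],
 [ -5,   5,   5],
 [  1,  -1,  -1],
 [ -4,   4,   4]]
Now row reduce the product.
R2 ← R2 − (5/2)·R1: [0, 0, 0]
R3 ← R3 + (1/2)·R1: [0, 0, 0]
R4 ← R4 − (2)·R1: [0, 0, 0]
1 nonzero row, so rank(BA) = 1.

1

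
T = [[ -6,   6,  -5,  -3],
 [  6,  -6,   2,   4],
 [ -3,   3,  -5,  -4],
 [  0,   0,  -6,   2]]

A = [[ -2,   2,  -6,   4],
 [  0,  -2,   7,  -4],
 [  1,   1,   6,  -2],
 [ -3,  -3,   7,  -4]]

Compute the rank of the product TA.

First compute TA:
[[ 16, -20,  27, -26],
 [-22,  14, -38,  28],
 [ 13,  -5, -19,   2],
 [-12, -12, -22,   4]]
Now row reduce the product.
R2 ← R2 + (11/8)·R1: [0, -27/2, -7/8, -31/4]
R3 ← R3 − (13/16)·R1: [0, 45/4, -655/16, 185/8]
R4 ← R4 + (3/4)·R1: [0, -27, -7/4, -31/2]
R3 ← R3 + (5/6)·R2: [0, 0, -125/3, 50/3]
R4 ← R4 − (2)·R2: [0, 0, 0, 0]
3 nonzero rows, so rank(TA) = 3.

3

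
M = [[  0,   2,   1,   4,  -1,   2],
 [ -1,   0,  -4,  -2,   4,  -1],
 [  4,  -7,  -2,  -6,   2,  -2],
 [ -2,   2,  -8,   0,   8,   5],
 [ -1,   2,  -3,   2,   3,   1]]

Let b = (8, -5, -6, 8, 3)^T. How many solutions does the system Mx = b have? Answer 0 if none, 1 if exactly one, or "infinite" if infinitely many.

Row reduce the augmented matrix [M | b].
Swap R1 ↔ R2
R3 ← R3 + (4)·R1: [0, -7, -18, -14, 18, -6, -26]
R4 ← R4 − (2)·R1: [0, 2, 0, 4, 0, 7, 18]
R5 ← R5 − R1: [0, 2, 1, 4, -1, 2, 8]
R3 ← R3 + (7/2)·R2: [0, 0, -29/2, 0, 29/2, 1, 2]
R4 ← R4 − R2: [0, 0, -1, 0, 1, 5, 10]
R5 ← R5 − R2: [0, 0, 0, 0, 0, 0, 0]
R4 ← R4 − (2/29)·R3: [0, 0, 0, 0, 0, 143/29, 286/29]
The echelon form has 4 nonzero rows, and every pivot lies in the first 6 columns, so rank(M) = rank([M|b]) = 4.
The system is consistent.
rank = 4 < 6 unknowns, so there are infinitely many solutions.

infinite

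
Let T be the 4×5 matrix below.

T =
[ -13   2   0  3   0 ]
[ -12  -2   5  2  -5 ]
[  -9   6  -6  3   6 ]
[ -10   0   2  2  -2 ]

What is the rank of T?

2

Row reduce to echelon form.
R2 ← R2 − (12/13)·R1: [0, -50/13, 5, -10/13, -5]
R3 ← R3 − (9/13)·R1: [0, 60/13, -6, 12/13, 6]
R4 ← R4 − (10/13)·R1: [0, -20/13, 2, -4/13, -2]
R3 ← R3 + (6/5)·R2: [0, 0, 0, 0, 0]
R4 ← R4 − (2/5)·R2: [0, 0, 0, 0, 0]
Echelon form has 2 nonzero rows, so rank(T) = 2.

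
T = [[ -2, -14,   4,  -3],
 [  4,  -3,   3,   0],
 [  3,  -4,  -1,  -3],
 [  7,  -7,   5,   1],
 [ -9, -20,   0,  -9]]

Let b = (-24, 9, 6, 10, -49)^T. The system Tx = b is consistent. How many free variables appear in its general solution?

Row reduce the augmented matrix [T | b].
R2 ← R2 + (2)·R1: [0, -31, 11, -6, -39]
R3 ← R3 + (3/2)·R1: [0, -25, 5, -15/2, -30]
R4 ← R4 + (7/2)·R1: [0, -56, 19, -19/2, -74]
R5 ← R5 − (9/2)·R1: [0, 43, -18, 9/2, 59]
R3 ← R3 − (25/31)·R2: [0, 0, -120/31, -165/62, 45/31]
R4 ← R4 − (56/31)·R2: [0, 0, -27/31, 83/62, -110/31]
R5 ← R5 + (43/31)·R2: [0, 0, -85/31, -237/62, 152/31]
R4 ← R4 − (9/40)·R3: [0, 0, 0, 31/16, -31/8]
R5 ← R5 − (17/24)·R3: [0, 0, 0, -31/16, 31/8]
R5 ← R5 + R4: [0, 0, 0, 0, 0]
The echelon form has 4 nonzero rows, and every pivot lies in the first 4 columns, so rank(T) = rank([T|b]) = 4.
The system is consistent.
Free variables = (unknowns) − (rank) = 4 − 4 = 0.

0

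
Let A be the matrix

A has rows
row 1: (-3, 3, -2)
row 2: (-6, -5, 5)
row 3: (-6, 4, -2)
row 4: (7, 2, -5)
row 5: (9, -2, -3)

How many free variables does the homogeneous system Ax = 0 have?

0

Row reduce to echelon form.
R2 ← R2 − (2)·R1: [0, -11, 9]
R3 ← R3 − (2)·R1: [0, -2, 2]
R4 ← R4 + (7/3)·R1: [0, 9, -29/3]
R5 ← R5 + (3)·R1: [0, 7, -9]
R3 ← R3 − (2/11)·R2: [0, 0, 4/11]
R4 ← R4 + (9/11)·R2: [0, 0, -76/33]
R5 ← R5 + (7/11)·R2: [0, 0, -36/11]
R4 ← R4 + (19/3)·R3: [0, 0, 0]
R5 ← R5 + (9)·R3: [0, 0, 0]
3 nonzero rows, so rank(A) = 3.
A has 3 columns; by rank–nullity, nullity = 3 − 3 = 0.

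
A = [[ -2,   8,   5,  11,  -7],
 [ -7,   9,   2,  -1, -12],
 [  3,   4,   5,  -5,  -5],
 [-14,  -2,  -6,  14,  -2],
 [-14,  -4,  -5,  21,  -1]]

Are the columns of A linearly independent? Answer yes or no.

yes

Row reduce A to echelon form.
R2 ← R2 − (7/2)·R1: [0, -19, -31/2, -79/2, 25/2]
R3 ← R3 + (3/2)·R1: [0, 16, 25/2, 23/2, -31/2]
R4 ← R4 − (7)·R1: [0, -58, -41, -63, 47]
R5 ← R5 − (7)·R1: [0, -60, -40, -56, 48]
R3 ← R3 + (16/19)·R2: [0, 0, -21/38, -827/38, -189/38]
R4 ← R4 − (58/19)·R2: [0, 0, 120/19, 1094/19, 168/19]
R5 ← R5 − (60/19)·R2: [0, 0, 170/19, 1306/19, 162/19]
R4 ← R4 + (80/7)·R3: [0, 0, 0, -1338/7, -48]
R5 ← R5 + (340/21)·R3: [0, 0, 0, -5956/21, -72]
R5 ← R5 − (2978/2007)·R4: [0, 0, 0, 0, -520/669]
5 pivots among 5 columns.
Every column is a pivot column, so the columns are linearly independent.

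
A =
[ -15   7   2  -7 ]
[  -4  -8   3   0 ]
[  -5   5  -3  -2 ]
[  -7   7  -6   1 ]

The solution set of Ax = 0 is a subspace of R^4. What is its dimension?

Row reduce to echelon form.
R2 ← R2 − (4/15)·R1: [0, -148/15, 37/15, 28/15]
R3 ← R3 − (1/3)·R1: [0, 8/3, -11/3, 1/3]
R4 ← R4 − (7/15)·R1: [0, 56/15, -104/15, 64/15]
R3 ← R3 + (10/37)·R2: [0, 0, -3, 31/37]
R4 ← R4 + (14/37)·R2: [0, 0, -6, 184/37]
R4 ← R4 − (2)·R3: [0, 0, 0, 122/37]
4 nonzero rows, so rank(A) = 4.
A has 4 columns; by rank–nullity, nullity = 4 − 4 = 0.

0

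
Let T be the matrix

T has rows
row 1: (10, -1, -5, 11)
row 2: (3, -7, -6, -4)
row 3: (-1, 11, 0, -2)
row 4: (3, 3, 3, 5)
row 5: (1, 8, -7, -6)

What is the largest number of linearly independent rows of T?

4

Row reduce to echelon form.
R2 ← R2 − (3/10)·R1: [0, -67/10, -9/2, -73/10]
R3 ← R3 + (1/10)·R1: [0, 109/10, -1/2, -9/10]
R4 ← R4 − (3/10)·R1: [0, 33/10, 9/2, 17/10]
R5 ← R5 − (1/10)·R1: [0, 81/10, -13/2, -71/10]
R3 ← R3 + (109/67)·R2: [0, 0, -524/67, -856/67]
R4 ← R4 + (33/67)·R2: [0, 0, 153/67, -127/67]
R5 ← R5 + (81/67)·R2: [0, 0, -800/67, -1067/67]
R4 ← R4 + (153/524)·R3: [0, 0, 0, -737/131]
R5 ← R5 − (200/131)·R3: [0, 0, 0, 469/131]
R5 ← R5 + (7/11)·R4: [0, 0, 0, 0]
Echelon form has 4 nonzero rows, so rank(T) = 4.
The rank gives the maximum number of linearly independent rows: 4.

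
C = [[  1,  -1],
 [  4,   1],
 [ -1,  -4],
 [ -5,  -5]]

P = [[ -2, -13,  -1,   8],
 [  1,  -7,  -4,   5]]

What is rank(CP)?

2

First compute CP:
[[ -3,  -6,   3,   3],
 [ -7, -59,  -8,  37],
 [ -2,  41,  17, -28],
 [  5, 100,  25, -65]]
Now row reduce the product.
R2 ← R2 − (7/3)·R1: [0, -45, -15, 30]
R3 ← R3 − (2/3)·R1: [0, 45, 15, -30]
R4 ← R4 + (5/3)·R1: [0, 90, 30, -60]
R3 ← R3 + R2: [0, 0, 0, 0]
R4 ← R4 + (2)·R2: [0, 0, 0, 0]
2 nonzero rows, so rank(CP) = 2.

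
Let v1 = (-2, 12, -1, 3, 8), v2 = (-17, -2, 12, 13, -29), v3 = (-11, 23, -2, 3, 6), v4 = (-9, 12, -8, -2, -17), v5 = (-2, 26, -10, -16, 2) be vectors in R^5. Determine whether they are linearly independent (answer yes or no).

yes

Form the matrix with these vectors as rows and row reduce.
R2 ← R2 − (17/2)·R1: [0, -104, 41/2, -25/2, -97]
R3 ← R3 − (11/2)·R1: [0, -43, 7/2, -27/2, -38]
R4 ← R4 − (9/2)·R1: [0, -42, -7/2, -31/2, -53]
R5 ← R5 − R1: [0, 14, -9, -19, -6]
R3 ← R3 − (43/104)·R2: [0, 0, -1035/208, -1733/208, 219/104]
R4 ← R4 − (21/52)·R2: [0, 0, -1225/104, -1087/104, -719/52]
R5 ← R5 + (7/52)·R2: [0, 0, -649/104, -2151/104, -991/52]
R4 ← R4 − (490/207)·R3: [0, 0, 0, 1919/207, -1298/69]
R5 ← R5 − (1298/1035)·R3: [0, 0, 0, -10592/1035, -7486/345]
R5 ← R5 + (10592/9595)·R4: [0, 0, 0, 0, -81490/1919]
5 nonzero rows, so the 5 vectors span a space of dimension 5.
Since 5 = 5, the vectors are linearly independent.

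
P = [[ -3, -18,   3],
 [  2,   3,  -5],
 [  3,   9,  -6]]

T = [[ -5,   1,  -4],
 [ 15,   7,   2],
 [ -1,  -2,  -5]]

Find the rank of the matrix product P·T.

2

First compute PT:
[[-258, -135, -39],
 [ 40,  33,  23],
 [126,  78,  36]]
Now row reduce the product.
R2 ← R2 + (20/129)·R1: [0, 519/43, 729/43]
R3 ← R3 + (21/43)·R1: [0, 519/43, 729/43]
R3 ← R3 − R2: [0, 0, 0]
2 nonzero rows, so rank(PT) = 2.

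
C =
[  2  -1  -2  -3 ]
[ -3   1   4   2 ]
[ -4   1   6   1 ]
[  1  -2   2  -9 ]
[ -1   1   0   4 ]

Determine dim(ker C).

Row reduce to echelon form.
R2 ← R2 + (3/2)·R1: [0, -1/2, 1, -5/2]
R3 ← R3 + (2)·R1: [0, -1, 2, -5]
R4 ← R4 − (1/2)·R1: [0, -3/2, 3, -15/2]
R5 ← R5 + (1/2)·R1: [0, 1/2, -1, 5/2]
R3 ← R3 − (2)·R2: [0, 0, 0, 0]
R4 ← R4 − (3)·R2: [0, 0, 0, 0]
R5 ← R5 + R2: [0, 0, 0, 0]
2 nonzero rows, so rank(C) = 2.
C has 4 columns; by rank–nullity, nullity = 4 − 2 = 2.

2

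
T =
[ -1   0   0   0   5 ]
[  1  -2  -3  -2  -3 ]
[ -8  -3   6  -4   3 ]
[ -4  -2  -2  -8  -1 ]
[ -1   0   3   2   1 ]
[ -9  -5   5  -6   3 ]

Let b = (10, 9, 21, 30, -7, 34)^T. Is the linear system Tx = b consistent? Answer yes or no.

yes

Row reduce the augmented matrix [T | b].
R2 ← R2 + R1: [0, -2, -3, -2, 2, 19]
R3 ← R3 − (8)·R1: [0, -3, 6, -4, -37, -59]
R4 ← R4 − (4)·R1: [0, -2, -2, -8, -21, -10]
R5 ← R5 − R1: [0, 0, 3, 2, -4, -17]
R6 ← R6 − (9)·R1: [0, -5, 5, -6, -42, -56]
R3 ← R3 − (3/2)·R2: [0, 0, 21/2, -1, -40, -175/2]
R4 ← R4 − R2: [0, 0, 1, -6, -23, -29]
R6 ← R6 − (5/2)·R2: [0, 0, 25/2, -1, -47, -207/2]
R4 ← R4 − (2/21)·R3: [0, 0, 0, -124/21, -403/21, -62/3]
R5 ← R5 − (2/7)·R3: [0, 0, 0, 16/7, 52/7, 8]
R6 ← R6 − (25/21)·R3: [0, 0, 0, 4/21, 13/21, 2/3]
R5 ← R5 + (12/31)·R4: [0, 0, 0, 0, 0, 0]
R6 ← R6 + (1/31)·R4: [0, 0, 0, 0, 0, 0]
The echelon form has 4 nonzero rows, and every pivot lies in the first 5 columns, so rank(T) = rank([T|b]) = 4.
The system is consistent.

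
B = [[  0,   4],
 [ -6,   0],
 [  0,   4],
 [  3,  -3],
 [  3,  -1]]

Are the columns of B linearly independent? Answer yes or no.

yes

Row reduce B to echelon form.
Swap R1 ↔ R2
R4 ← R4 + (1/2)·R1: [0, -3]
R5 ← R5 + (1/2)·R1: [0, -1]
R3 ← R3 − R2: [0, 0]
R4 ← R4 + (3/4)·R2: [0, 0]
R5 ← R5 + (1/4)·R2: [0, 0]
2 pivots among 2 columns.
Every column is a pivot column, so the columns are linearly independent.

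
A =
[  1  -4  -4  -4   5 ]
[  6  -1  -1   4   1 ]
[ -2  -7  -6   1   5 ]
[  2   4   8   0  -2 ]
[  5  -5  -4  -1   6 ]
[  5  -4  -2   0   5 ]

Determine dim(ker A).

1

Row reduce to echelon form.
R2 ← R2 − (6)·R1: [0, 23, 23, 28, -29]
R3 ← R3 + (2)·R1: [0, -15, -14, -7, 15]
R4 ← R4 − (2)·R1: [0, 12, 16, 8, -12]
R5 ← R5 − (5)·R1: [0, 15, 16, 19, -19]
R6 ← R6 − (5)·R1: [0, 16, 18, 20, -20]
R3 ← R3 + (15/23)·R2: [0, 0, 1, 259/23, -90/23]
R4 ← R4 − (12/23)·R2: [0, 0, 4, -152/23, 72/23]
R5 ← R5 − (15/23)·R2: [0, 0, 1, 17/23, -2/23]
R6 ← R6 − (16/23)·R2: [0, 0, 2, 12/23, 4/23]
R4 ← R4 − (4)·R3: [0, 0, 0, -1188/23, 432/23]
R5 ← R5 − R3: [0, 0, 0, -242/23, 88/23]
R6 ← R6 − (2)·R3: [0, 0, 0, -22, 8]
R5 ← R5 − (11/54)·R4: [0, 0, 0, 0, 0]
R6 ← R6 − (23/54)·R4: [0, 0, 0, 0, 0]
4 nonzero rows, so rank(A) = 4.
A has 5 columns; by rank–nullity, nullity = 5 − 4 = 1.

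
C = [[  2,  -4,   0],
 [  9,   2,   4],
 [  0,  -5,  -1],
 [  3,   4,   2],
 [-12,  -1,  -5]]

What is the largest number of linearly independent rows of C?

2

Row reduce to echelon form.
R2 ← R2 − (9/2)·R1: [0, 20, 4]
R4 ← R4 − (3/2)·R1: [0, 10, 2]
R5 ← R5 + (6)·R1: [0, -25, -5]
R3 ← R3 + (1/4)·R2: [0, 0, 0]
R4 ← R4 − (1/2)·R2: [0, 0, 0]
R5 ← R5 + (5/4)·R2: [0, 0, 0]
Echelon form has 2 nonzero rows, so rank(C) = 2.
The rank gives the maximum number of linearly independent rows: 2.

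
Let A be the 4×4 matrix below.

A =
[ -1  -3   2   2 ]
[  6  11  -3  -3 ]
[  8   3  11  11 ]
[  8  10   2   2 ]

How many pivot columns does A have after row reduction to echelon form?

Row reduce to echelon form.
R2 ← R2 + (6)·R1: [0, -7, 9, 9]
R3 ← R3 + (8)·R1: [0, -21, 27, 27]
R4 ← R4 + (8)·R1: [0, -14, 18, 18]
R3 ← R3 − (3)·R2: [0, 0, 0, 0]
R4 ← R4 − (2)·R2: [0, 0, 0, 0]
Echelon form has 2 nonzero rows, so rank(A) = 2.
Each nonzero row contributes one pivot column: 2 pivot columns.

2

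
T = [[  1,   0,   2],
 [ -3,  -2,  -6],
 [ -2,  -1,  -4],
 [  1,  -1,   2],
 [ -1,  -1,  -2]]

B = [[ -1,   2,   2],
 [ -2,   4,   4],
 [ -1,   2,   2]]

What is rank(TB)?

First compute TB:
[[ -3,   6,   6],
 [ 13, -26, -26],
 [  8, -16, -16],
 [ -1,   2,   2],
 [  5, -10, -10]]
Now row reduce the product.
R2 ← R2 + (13/3)·R1: [0, 0, 0]
R3 ← R3 + (8/3)·R1: [0, 0, 0]
R4 ← R4 − (1/3)·R1: [0, 0, 0]
R5 ← R5 + (5/3)·R1: [0, 0, 0]
1 nonzero row, so rank(TB) = 1.

1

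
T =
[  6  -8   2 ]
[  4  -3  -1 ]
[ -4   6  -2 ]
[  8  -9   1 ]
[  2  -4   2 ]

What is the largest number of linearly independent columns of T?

Row reduce to echelon form.
R2 ← R2 − (2/3)·R1: [0, 7/3, -7/3]
R3 ← R3 + (2/3)·R1: [0, 2/3, -2/3]
R4 ← R4 − (4/3)·R1: [0, 5/3, -5/3]
R5 ← R5 − (1/3)·R1: [0, -4/3, 4/3]
R3 ← R3 − (2/7)·R2: [0, 0, 0]
R4 ← R4 − (5/7)·R2: [0, 0, 0]
R5 ← R5 + (4/7)·R2: [0, 0, 0]
Echelon form has 2 nonzero rows, so rank(T) = 2.
The rank gives the maximum number of linearly independent columns: 2.

2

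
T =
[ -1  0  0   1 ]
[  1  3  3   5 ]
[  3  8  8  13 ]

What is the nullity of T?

2

Row reduce to echelon form.
R2 ← R2 + R1: [0, 3, 3, 6]
R3 ← R3 + (3)·R1: [0, 8, 8, 16]
R3 ← R3 − (8/3)·R2: [0, 0, 0, 0]
2 nonzero rows, so rank(T) = 2.
T has 4 columns; by rank–nullity, nullity = 4 − 2 = 2.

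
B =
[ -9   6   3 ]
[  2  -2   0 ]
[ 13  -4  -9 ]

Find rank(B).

Row reduce to echelon form.
R2 ← R2 + (2/9)·R1: [0, -2/3, 2/3]
R3 ← R3 + (13/9)·R1: [0, 14/3, -14/3]
R3 ← R3 + (7)·R2: [0, 0, 0]
Echelon form has 2 nonzero rows, so rank(B) = 2.

2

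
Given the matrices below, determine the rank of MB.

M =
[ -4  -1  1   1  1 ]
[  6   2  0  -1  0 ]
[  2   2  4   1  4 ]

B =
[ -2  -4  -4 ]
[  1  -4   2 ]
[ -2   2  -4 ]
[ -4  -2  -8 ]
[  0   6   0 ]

2

First compute MB:
[[  1,  26,   2],
 [ -6, -30, -12],
 [-14,  14, -28]]
Now row reduce the product.
R2 ← R2 + (6)·R1: [0, 126, 0]
R3 ← R3 + (14)·R1: [0, 378, 0]
R3 ← R3 − (3)·R2: [0, 0, 0]
2 nonzero rows, so rank(MB) = 2.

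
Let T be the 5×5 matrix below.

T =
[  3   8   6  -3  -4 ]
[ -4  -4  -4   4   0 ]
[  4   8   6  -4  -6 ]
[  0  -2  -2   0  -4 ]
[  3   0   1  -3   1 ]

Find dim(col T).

3

Row reduce to echelon form.
R2 ← R2 + (4/3)·R1: [0, 20/3, 4, 0, -16/3]
R3 ← R3 − (4/3)·R1: [0, -8/3, -2, 0, -2/3]
R5 ← R5 − R1: [0, -8, -5, 0, 5]
R3 ← R3 + (2/5)·R2: [0, 0, -2/5, 0, -14/5]
R4 ← R4 + (3/10)·R2: [0, 0, -4/5, 0, -28/5]
R5 ← R5 + (6/5)·R2: [0, 0, -1/5, 0, -7/5]
R4 ← R4 − (2)·R3: [0, 0, 0, 0, 0]
R5 ← R5 − (1/2)·R3: [0, 0, 0, 0, 0]
Echelon form has 3 nonzero rows, so rank(T) = 3.
The column space has dimension equal to the rank: 3.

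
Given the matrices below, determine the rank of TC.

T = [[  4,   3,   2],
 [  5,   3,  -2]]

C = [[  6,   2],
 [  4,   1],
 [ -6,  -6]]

2

First compute TC:
[[ 24,  -1],
 [ 54,  25]]
Now row reduce the product.
R2 ← R2 − (9/4)·R1: [0, 109/4]
2 nonzero rows, so rank(TC) = 2.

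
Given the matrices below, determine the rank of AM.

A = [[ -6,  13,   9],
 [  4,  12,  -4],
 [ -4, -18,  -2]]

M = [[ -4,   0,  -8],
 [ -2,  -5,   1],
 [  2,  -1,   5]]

2

First compute AM:
[[ 16, -74, 106],
 [-48, -56, -40],
 [ 48,  92,   4]]
Now row reduce the product.
R2 ← R2 + (3)·R1: [0, -278, 278]
R3 ← R3 − (3)·R1: [0, 314, -314]
R3 ← R3 + (157/139)·R2: [0, 0, 0]
2 nonzero rows, so rank(AM) = 2.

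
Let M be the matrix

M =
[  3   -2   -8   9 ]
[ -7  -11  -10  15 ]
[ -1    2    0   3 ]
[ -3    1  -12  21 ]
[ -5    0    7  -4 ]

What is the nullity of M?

Row reduce to echelon form.
R2 ← R2 + (7/3)·R1: [0, -47/3, -86/3, 36]
R3 ← R3 + (1/3)·R1: [0, 4/3, -8/3, 6]
R4 ← R4 + R1: [0, -1, -20, 30]
R5 ← R5 + (5/3)·R1: [0, -10/3, -19/3, 11]
R3 ← R3 + (4/47)·R2: [0, 0, -240/47, 426/47]
R4 ← R4 − (3/47)·R2: [0, 0, -854/47, 1302/47]
R5 ← R5 − (10/47)·R2: [0, 0, -11/47, 157/47]
R4 ← R4 − (427/120)·R3: [0, 0, 0, -91/20]
R5 ← R5 − (11/240)·R3: [0, 0, 0, 117/40]
R5 ← R5 + (9/14)·R4: [0, 0, 0, 0]
4 nonzero rows, so rank(M) = 4.
M has 4 columns; by rank–nullity, nullity = 4 − 4 = 0.

0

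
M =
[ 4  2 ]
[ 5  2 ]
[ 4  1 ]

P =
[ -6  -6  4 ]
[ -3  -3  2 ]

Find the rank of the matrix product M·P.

First compute MP:
[[-30, -30,  20],
 [-36, -36,  24],
 [-27, -27,  18]]
Now row reduce the product.
R2 ← R2 − (6/5)·R1: [0, 0, 0]
R3 ← R3 − (9/10)·R1: [0, 0, 0]
1 nonzero row, so rank(MP) = 1.

1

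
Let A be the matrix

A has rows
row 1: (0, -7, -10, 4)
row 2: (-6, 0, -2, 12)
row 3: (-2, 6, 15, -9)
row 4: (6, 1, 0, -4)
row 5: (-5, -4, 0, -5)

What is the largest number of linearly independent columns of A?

4

Row reduce to echelon form.
Swap R1 ↔ R2
R3 ← R3 − (1/3)·R1: [0, 6, 47/3, -13]
R4 ← R4 + R1: [0, 1, -2, 8]
R5 ← R5 − (5/6)·R1: [0, -4, 5/3, -15]
R3 ← R3 + (6/7)·R2: [0, 0, 149/21, -67/7]
R4 ← R4 + (1/7)·R2: [0, 0, -24/7, 60/7]
R5 ← R5 − (4/7)·R2: [0, 0, 155/21, -121/7]
R4 ← R4 + (72/149)·R3: [0, 0, 0, 588/149]
R5 ← R5 − (155/149)·R3: [0, 0, 0, -1092/149]
R5 ← R5 + (13/7)·R4: [0, 0, 0, 0]
Echelon form has 4 nonzero rows, so rank(A) = 4.
The rank gives the maximum number of linearly independent columns: 4.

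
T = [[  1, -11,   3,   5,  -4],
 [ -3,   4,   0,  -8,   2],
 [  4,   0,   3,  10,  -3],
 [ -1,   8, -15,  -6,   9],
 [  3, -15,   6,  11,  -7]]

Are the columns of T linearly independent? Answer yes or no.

no

Row reduce T to echelon form.
R2 ← R2 + (3)·R1: [0, -29, 9, 7, -10]
R3 ← R3 − (4)·R1: [0, 44, -9, -10, 13]
R4 ← R4 + R1: [0, -3, -12, -1, 5]
R5 ← R5 − (3)·R1: [0, 18, -3, -4, 5]
R3 ← R3 + (44/29)·R2: [0, 0, 135/29, 18/29, -63/29]
R4 ← R4 − (3/29)·R2: [0, 0, -375/29, -50/29, 175/29]
R5 ← R5 + (18/29)·R2: [0, 0, 75/29, 10/29, -35/29]
R4 ← R4 + (25/9)·R3: [0, 0, 0, 0, 0]
R5 ← R5 − (5/9)·R3: [0, 0, 0, 0, 0]
3 pivots among 5 columns.
Only 3 < 5 pivot columns, so the columns are linearly dependent.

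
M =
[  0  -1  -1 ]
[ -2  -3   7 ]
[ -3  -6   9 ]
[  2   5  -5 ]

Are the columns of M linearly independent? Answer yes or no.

no

Row reduce M to echelon form.
Swap R1 ↔ R2
R3 ← R3 − (3/2)·R1: [0, -3/2, -3/2]
R4 ← R4 + R1: [0, 2, 2]
R3 ← R3 − (3/2)·R2: [0, 0, 0]
R4 ← R4 + (2)·R2: [0, 0, 0]
2 pivots among 3 columns.
Only 2 < 3 pivot columns, so the columns are linearly dependent.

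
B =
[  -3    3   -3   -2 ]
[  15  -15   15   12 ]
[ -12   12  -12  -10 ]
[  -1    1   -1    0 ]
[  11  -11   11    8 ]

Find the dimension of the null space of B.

2

Row reduce to echelon form.
R2 ← R2 + (5)·R1: [0, 0, 0, 2]
R3 ← R3 − (4)·R1: [0, 0, 0, -2]
R4 ← R4 − (1/3)·R1: [0, 0, 0, 2/3]
R5 ← R5 + (11/3)·R1: [0, 0, 0, 2/3]
R3 ← R3 + R2: [0, 0, 0, 0]
R4 ← R4 − (1/3)·R2: [0, 0, 0, 0]
R5 ← R5 − (1/3)·R2: [0, 0, 0, 0]
2 nonzero rows, so rank(B) = 2.
B has 4 columns; by rank–nullity, nullity = 4 − 2 = 2.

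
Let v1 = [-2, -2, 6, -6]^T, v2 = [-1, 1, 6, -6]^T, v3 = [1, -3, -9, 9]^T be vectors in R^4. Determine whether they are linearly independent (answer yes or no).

Form the matrix with these vectors as rows and row reduce.
R2 ← R2 − (1/2)·R1: [0, 2, 3, -3]
R3 ← R3 + (1/2)·R1: [0, -4, -6, 6]
R3 ← R3 + (2)·R2: [0, 0, 0, 0]
2 nonzero rows, so the 3 vectors span a space of dimension 2.
Since 2 < 3, the vectors are linearly dependent.

no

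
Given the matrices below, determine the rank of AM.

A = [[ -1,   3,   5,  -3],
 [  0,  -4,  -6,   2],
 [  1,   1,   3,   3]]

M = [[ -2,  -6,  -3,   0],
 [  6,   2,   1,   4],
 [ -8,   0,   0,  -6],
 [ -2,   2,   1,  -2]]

2

First compute AM:
[[-14,   6,   3, -12],
 [ 20,  -4,  -2,  16],
 [-26,   2,   1, -20]]
Now row reduce the product.
R2 ← R2 + (10/7)·R1: [0, 32/7, 16/7, -8/7]
R3 ← R3 − (13/7)·R1: [0, -64/7, -32/7, 16/7]
R3 ← R3 + (2)·R2: [0, 0, 0, 0]
2 nonzero rows, so rank(AM) = 2.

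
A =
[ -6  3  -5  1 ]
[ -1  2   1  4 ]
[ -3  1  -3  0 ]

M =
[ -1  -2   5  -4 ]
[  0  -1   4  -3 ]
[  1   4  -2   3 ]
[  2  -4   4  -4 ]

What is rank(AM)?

3

First compute AM:
[[  3, -15,  -4,  -4],
 [ 10, -12,  17, -15],
 [  0,  -7,  -5,   0]]
Now row reduce the product.
R2 ← R2 − (10/3)·R1: [0, 38, 91/3, -5/3]
R3 ← R3 + (7/38)·R2: [0, 0, 67/114, -35/114]
3 nonzero rows, so rank(AM) = 3.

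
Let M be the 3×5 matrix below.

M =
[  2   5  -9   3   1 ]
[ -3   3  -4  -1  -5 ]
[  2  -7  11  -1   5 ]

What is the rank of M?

Row reduce to echelon form.
R2 ← R2 + (3/2)·R1: [0, 21/2, -35/2, 7/2, -7/2]
R3 ← R3 − R1: [0, -12, 20, -4, 4]
R3 ← R3 + (8/7)·R2: [0, 0, 0, 0, 0]
Echelon form has 2 nonzero rows, so rank(M) = 2.

2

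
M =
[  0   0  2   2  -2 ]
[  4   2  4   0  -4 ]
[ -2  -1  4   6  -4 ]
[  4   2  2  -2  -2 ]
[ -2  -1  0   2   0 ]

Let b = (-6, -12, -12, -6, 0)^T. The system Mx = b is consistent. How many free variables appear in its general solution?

Row reduce the augmented matrix [M | b].
Swap R1 ↔ R2
R3 ← R3 + (1/2)·R1: [0, 0, 6, 6, -6, -18]
R4 ← R4 − R1: [0, 0, -2, -2, 2, 6]
R5 ← R5 + (1/2)·R1: [0, 0, 2, 2, -2, -6]
R3 ← R3 − (3)·R2: [0, 0, 0, 0, 0, 0]
R4 ← R4 + R2: [0, 0, 0, 0, 0, 0]
R5 ← R5 − R2: [0, 0, 0, 0, 0, 0]
The echelon form has 2 nonzero rows, and every pivot lies in the first 5 columns, so rank(M) = rank([M|b]) = 2.
The system is consistent.
Free variables = (unknowns) − (rank) = 5 − 2 = 3.

3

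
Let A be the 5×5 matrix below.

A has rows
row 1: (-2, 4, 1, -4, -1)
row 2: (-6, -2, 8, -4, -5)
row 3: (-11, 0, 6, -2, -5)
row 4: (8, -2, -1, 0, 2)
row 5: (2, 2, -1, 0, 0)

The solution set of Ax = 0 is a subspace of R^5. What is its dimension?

1

Row reduce to echelon form.
R2 ← R2 − (3)·R1: [0, -14, 5, 8, -2]
R3 ← R3 − (11/2)·R1: [0, -22, 1/2, 20, 1/2]
R4 ← R4 + (4)·R1: [0, 14, 3, -16, -2]
R5 ← R5 + R1: [0, 6, 0, -4, -1]
R3 ← R3 − (11/7)·R2: [0, 0, -103/14, 52/7, 51/14]
R4 ← R4 + R2: [0, 0, 8, -8, -4]
R5 ← R5 + (3/7)·R2: [0, 0, 15/7, -4/7, -13/7]
R4 ← R4 + (112/103)·R3: [0, 0, 0, 8/103, -4/103]
R5 ← R5 + (30/103)·R3: [0, 0, 0, 164/103, -82/103]
R5 ← R5 − (41/2)·R4: [0, 0, 0, 0, 0]
4 nonzero rows, so rank(A) = 4.
A has 5 columns; by rank–nullity, nullity = 5 − 4 = 1.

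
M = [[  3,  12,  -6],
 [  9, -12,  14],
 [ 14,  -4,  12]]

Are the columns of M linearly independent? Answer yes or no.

Row reduce M to echelon form.
R2 ← R2 − (3)·R1: [0, -48, 32]
R3 ← R3 − (14/3)·R1: [0, -60, 40]
R3 ← R3 − (5/4)·R2: [0, 0, 0]
2 pivots among 3 columns.
Only 2 < 3 pivot columns, so the columns are linearly dependent.

no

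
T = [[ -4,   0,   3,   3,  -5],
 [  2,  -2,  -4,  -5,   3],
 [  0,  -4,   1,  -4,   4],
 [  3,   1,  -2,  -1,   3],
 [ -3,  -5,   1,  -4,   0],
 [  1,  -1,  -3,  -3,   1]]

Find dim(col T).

Row reduce to echelon form.
R2 ← R2 + (1/2)·R1: [0, -2, -5/2, -7/2, 1/2]
R4 ← R4 + (3/4)·R1: [0, 1, 1/4, 5/4, -3/4]
R5 ← R5 − (3/4)·R1: [0, -5, -5/4, -25/4, 15/4]
R6 ← R6 + (1/4)·R1: [0, -1, -9/4, -9/4, -1/4]
R3 ← R3 − (2)·R2: [0, 0, 6, 3, 3]
R4 ← R4 + (1/2)·R2: [0, 0, -1, -1/2, -1/2]
R5 ← R5 − (5/2)·R2: [0, 0, 5, 5/2, 5/2]
R6 ← R6 − (1/2)·R2: [0, 0, -1, -1/2, -1/2]
R4 ← R4 + (1/6)·R3: [0, 0, 0, 0, 0]
R5 ← R5 − (5/6)·R3: [0, 0, 0, 0, 0]
R6 ← R6 + (1/6)·R3: [0, 0, 0, 0, 0]
Echelon form has 3 nonzero rows, so rank(T) = 3.
The column space has dimension equal to the rank: 3.

3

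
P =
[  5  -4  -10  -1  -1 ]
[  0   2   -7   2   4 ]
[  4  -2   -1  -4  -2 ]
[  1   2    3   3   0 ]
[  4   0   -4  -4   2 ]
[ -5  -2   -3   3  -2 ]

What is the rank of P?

5

Row reduce to echelon form.
R3 ← R3 − (4/5)·R1: [0, 6/5, 7, -16/5, -6/5]
R4 ← R4 − (1/5)·R1: [0, 14/5, 5, 16/5, 1/5]
R5 ← R5 − (4/5)·R1: [0, 16/5, 4, -16/5, 14/5]
R6 ← R6 + R1: [0, -6, -13, 2, -3]
R3 ← R3 − (3/5)·R2: [0, 0, 56/5, -22/5, -18/5]
R4 ← R4 − (7/5)·R2: [0, 0, 74/5, 2/5, -27/5]
R5 ← R5 − (8/5)·R2: [0, 0, 76/5, -32/5, -18/5]
R6 ← R6 + (3)·R2: [0, 0, -34, 8, 9]
R4 ← R4 − (37/28)·R3: [0, 0, 0, 87/14, -9/14]
R5 ← R5 − (19/14)·R3: [0, 0, 0, -3/7, 9/7]
R6 ← R6 + (85/28)·R3: [0, 0, 0, -75/14, -27/14]
R5 ← R5 + (2/29)·R4: [0, 0, 0, 0, 36/29]
R6 ← R6 + (25/29)·R4: [0, 0, 0, 0, -72/29]
R6 ← R6 + (2)·R5: [0, 0, 0, 0, 0]
Echelon form has 5 nonzero rows, so rank(P) = 5.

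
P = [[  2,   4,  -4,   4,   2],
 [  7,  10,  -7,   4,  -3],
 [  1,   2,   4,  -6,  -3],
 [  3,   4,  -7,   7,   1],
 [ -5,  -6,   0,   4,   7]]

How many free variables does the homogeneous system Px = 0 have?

Row reduce to echelon form.
R2 ← R2 − (7/2)·R1: [0, -4, 7, -10, -10]
R3 ← R3 − (1/2)·R1: [0, 0, 6, -8, -4]
R4 ← R4 − (3/2)·R1: [0, -2, -1, 1, -2]
R5 ← R5 + (5/2)·R1: [0, 4, -10, 14, 12]
R4 ← R4 − (1/2)·R2: [0, 0, -9/2, 6, 3]
R5 ← R5 + R2: [0, 0, -3, 4, 2]
R4 ← R4 + (3/4)·R3: [0, 0, 0, 0, 0]
R5 ← R5 + (1/2)·R3: [0, 0, 0, 0, 0]
3 nonzero rows, so rank(P) = 3.
P has 5 columns; by rank–nullity, nullity = 5 − 3 = 2.

2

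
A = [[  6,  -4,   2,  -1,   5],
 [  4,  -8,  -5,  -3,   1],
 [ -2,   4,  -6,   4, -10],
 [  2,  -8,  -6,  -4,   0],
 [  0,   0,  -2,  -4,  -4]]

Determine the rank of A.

Row reduce to echelon form.
R2 ← R2 − (2/3)·R1: [0, -16/3, -19/3, -7/3, -7/3]
R3 ← R3 + (1/3)·R1: [0, 8/3, -16/3, 11/3, -25/3]
R4 ← R4 − (1/3)·R1: [0, -20/3, -20/3, -11/3, -5/3]
R3 ← R3 + (1/2)·R2: [0, 0, -17/2, 5/2, -19/2]
R4 ← R4 − (5/4)·R2: [0, 0, 5/4, -3/4, 5/4]
R4 ← R4 + (5/34)·R3: [0, 0, 0, -13/34, -5/34]
R5 ← R5 − (4/17)·R3: [0, 0, 0, -78/17, -30/17]
R5 ← R5 − (12)·R4: [0, 0, 0, 0, 0]
Echelon form has 4 nonzero rows, so rank(A) = 4.

4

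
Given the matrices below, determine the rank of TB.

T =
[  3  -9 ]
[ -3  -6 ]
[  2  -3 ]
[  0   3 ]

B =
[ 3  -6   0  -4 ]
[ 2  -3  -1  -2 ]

First compute TB:
[[ -9,   9,   9,   6],
 [-21,  36,   6,  24],
 [  0,  -3,   3,  -2],
 [  6,  -9,  -3,  -6]]
Now row reduce the product.
R2 ← R2 − (7/3)·R1: [0, 15, -15, 10]
R4 ← R4 + (2/3)·R1: [0, -3, 3, -2]
R3 ← R3 + (1/5)·R2: [0, 0, 0, 0]
R4 ← R4 + (1/5)·R2: [0, 0, 0, 0]
2 nonzero rows, so rank(TB) = 2.

2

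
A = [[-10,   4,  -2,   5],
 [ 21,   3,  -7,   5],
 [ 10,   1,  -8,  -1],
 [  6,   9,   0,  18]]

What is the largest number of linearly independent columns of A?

Row reduce to echelon form.
R2 ← R2 + (21/10)·R1: [0, 57/5, -56/5, 31/2]
R3 ← R3 + R1: [0, 5, -10, 4]
R4 ← R4 + (3/5)·R1: [0, 57/5, -6/5, 21]
R3 ← R3 − (25/57)·R2: [0, 0, -290/57, -319/114]
R4 ← R4 − R2: [0, 0, 10, 11/2]
R4 ← R4 + (57/29)·R3: [0, 0, 0, 0]
Echelon form has 3 nonzero rows, so rank(A) = 3.
The rank gives the maximum number of linearly independent columns: 3.

3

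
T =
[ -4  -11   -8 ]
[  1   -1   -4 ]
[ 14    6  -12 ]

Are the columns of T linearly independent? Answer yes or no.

yes

Row reduce T to echelon form.
R2 ← R2 + (1/4)·R1: [0, -15/4, -6]
R3 ← R3 + (7/2)·R1: [0, -65/2, -40]
R3 ← R3 − (26/3)·R2: [0, 0, 12]
3 pivots among 3 columns.
Every column is a pivot column, so the columns are linearly independent.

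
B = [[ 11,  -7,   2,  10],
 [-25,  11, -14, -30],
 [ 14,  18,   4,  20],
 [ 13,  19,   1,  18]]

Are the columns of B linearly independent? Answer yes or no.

Row reduce B to echelon form.
R2 ← R2 + (25/11)·R1: [0, -54/11, -104/11, -80/11]
R3 ← R3 − (14/11)·R1: [0, 296/11, 16/11, 80/11]
R4 ← R4 − (13/11)·R1: [0, 300/11, -15/11, 68/11]
R3 ← R3 + (148/27)·R2: [0, 0, -1360/27, -880/27]
R4 ← R4 + (50/9)·R2: [0, 0, -485/9, -308/9]
R4 ← R4 − (291/272)·R3: [0, 0, 0, 11/17]
4 pivots among 4 columns.
Every column is a pivot column, so the columns are linearly independent.

yes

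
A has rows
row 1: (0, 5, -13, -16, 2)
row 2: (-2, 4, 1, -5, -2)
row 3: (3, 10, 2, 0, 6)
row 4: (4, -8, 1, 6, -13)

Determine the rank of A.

Row reduce to echelon form.
Swap R1 ↔ R2
R3 ← R3 + (3/2)·R1: [0, 16, 7/2, -15/2, 3]
R4 ← R4 + (2)·R1: [0, 0, 3, -4, -17]
R3 ← R3 − (16/5)·R2: [0, 0, 451/10, 437/10, -17/5]
R4 ← R4 − (30/451)·R3: [0, 0, 0, -3115/451, -7565/451]
Echelon form has 4 nonzero rows, so rank(A) = 4.

4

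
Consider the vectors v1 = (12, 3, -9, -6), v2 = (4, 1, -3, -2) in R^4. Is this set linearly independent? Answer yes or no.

Form the matrix with these vectors as rows and row reduce.
R2 ← R2 − (1/3)·R1: [0, 0, 0, 0]
1 nonzero row, so the 2 vectors span a space of dimension 1.
Since 1 < 2, the vectors are linearly dependent.

no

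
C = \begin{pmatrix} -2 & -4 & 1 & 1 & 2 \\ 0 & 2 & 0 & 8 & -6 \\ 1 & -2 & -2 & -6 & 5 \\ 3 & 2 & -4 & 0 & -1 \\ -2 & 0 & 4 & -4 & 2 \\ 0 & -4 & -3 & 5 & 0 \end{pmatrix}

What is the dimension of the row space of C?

3

Row reduce to echelon form.
R3 ← R3 + (1/2)·R1: [0, -4, -3/2, -11/2, 6]
R4 ← R4 + (3/2)·R1: [0, -4, -5/2, 3/2, 2]
R5 ← R5 − R1: [0, 4, 3, -5, 0]
R3 ← R3 + (2)·R2: [0, 0, -3/2, 21/2, -6]
R4 ← R4 + (2)·R2: [0, 0, -5/2, 35/2, -10]
R5 ← R5 − (2)·R2: [0, 0, 3, -21, 12]
R6 ← R6 + (2)·R2: [0, 0, -3, 21, -12]
R4 ← R4 − (5/3)·R3: [0, 0, 0, 0, 0]
R5 ← R5 + (2)·R3: [0, 0, 0, 0, 0]
R6 ← R6 − (2)·R3: [0, 0, 0, 0, 0]
Echelon form has 3 nonzero rows, so rank(C) = 3.
The row space has dimension equal to the rank: 3.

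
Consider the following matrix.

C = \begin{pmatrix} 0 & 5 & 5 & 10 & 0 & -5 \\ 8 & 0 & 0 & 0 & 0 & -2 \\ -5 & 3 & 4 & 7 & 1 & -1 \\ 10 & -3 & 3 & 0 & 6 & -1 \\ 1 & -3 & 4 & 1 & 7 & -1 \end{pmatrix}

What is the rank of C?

Row reduce to echelon form.
Swap R1 ↔ R2
R3 ← R3 + (5/8)·R1: [0, 3, 4, 7, 1, -9/4]
R4 ← R4 − (5/4)·R1: [0, -3, 3, 0, 6, 3/2]
R5 ← R5 − (1/8)·R1: [0, -3, 4, 1, 7, -3/4]
R3 ← R3 − (3/5)·R2: [0, 0, 1, 1, 1, 3/4]
R4 ← R4 + (3/5)·R2: [0, 0, 6, 6, 6, -3/2]
R5 ← R5 + (3/5)·R2: [0, 0, 7, 7, 7, -15/4]
R4 ← R4 − (6)·R3: [0, 0, 0, 0, 0, -6]
R5 ← R5 − (7)·R3: [0, 0, 0, 0, 0, -9]
R5 ← R5 − (3/2)·R4: [0, 0, 0, 0, 0, 0]
Echelon form has 4 nonzero rows, so rank(C) = 4.

4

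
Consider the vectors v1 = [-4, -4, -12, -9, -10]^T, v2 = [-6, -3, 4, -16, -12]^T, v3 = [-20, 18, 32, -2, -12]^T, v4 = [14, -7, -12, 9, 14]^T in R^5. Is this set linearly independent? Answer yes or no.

no

Form the matrix with these vectors as rows and row reduce.
R2 ← R2 − (3/2)·R1: [0, 3, 22, -5/2, 3]
R3 ← R3 − (5)·R1: [0, 38, 92, 43, 38]
R4 ← R4 + (7/2)·R1: [0, -21, -54, -45/2, -21]
R3 ← R3 − (38/3)·R2: [0, 0, -560/3, 224/3, 0]
R4 ← R4 + (7)·R2: [0, 0, 100, -40, 0]
R4 ← R4 + (15/28)·R3: [0, 0, 0, 0, 0]
3 nonzero rows, so the 4 vectors span a space of dimension 3.
Since 3 < 4, the vectors are linearly dependent.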